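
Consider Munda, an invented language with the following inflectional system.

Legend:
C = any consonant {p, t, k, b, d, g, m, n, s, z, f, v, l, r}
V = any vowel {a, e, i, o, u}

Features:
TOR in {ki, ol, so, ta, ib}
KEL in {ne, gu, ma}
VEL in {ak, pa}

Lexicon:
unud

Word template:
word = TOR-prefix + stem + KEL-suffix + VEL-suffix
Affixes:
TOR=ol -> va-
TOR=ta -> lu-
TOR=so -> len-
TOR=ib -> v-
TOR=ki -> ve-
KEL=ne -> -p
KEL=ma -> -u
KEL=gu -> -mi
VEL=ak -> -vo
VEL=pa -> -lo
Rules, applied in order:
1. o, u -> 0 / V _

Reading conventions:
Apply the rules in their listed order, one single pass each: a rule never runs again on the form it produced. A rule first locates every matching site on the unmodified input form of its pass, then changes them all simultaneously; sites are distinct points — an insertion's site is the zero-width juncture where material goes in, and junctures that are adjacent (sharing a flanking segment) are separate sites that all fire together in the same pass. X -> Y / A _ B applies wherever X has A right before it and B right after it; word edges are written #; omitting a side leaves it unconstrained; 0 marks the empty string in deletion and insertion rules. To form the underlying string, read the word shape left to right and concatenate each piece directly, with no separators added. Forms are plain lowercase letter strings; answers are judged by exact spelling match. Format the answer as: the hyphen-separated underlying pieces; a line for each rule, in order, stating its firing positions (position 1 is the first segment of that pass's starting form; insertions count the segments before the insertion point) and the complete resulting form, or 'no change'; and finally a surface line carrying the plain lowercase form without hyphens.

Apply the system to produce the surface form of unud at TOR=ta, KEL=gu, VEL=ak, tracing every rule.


underlying: lu-unud-mi-vo
1. o, u -> 0 / V _: fires at position(s) 3: lunudmivo
surface: lunudmivo


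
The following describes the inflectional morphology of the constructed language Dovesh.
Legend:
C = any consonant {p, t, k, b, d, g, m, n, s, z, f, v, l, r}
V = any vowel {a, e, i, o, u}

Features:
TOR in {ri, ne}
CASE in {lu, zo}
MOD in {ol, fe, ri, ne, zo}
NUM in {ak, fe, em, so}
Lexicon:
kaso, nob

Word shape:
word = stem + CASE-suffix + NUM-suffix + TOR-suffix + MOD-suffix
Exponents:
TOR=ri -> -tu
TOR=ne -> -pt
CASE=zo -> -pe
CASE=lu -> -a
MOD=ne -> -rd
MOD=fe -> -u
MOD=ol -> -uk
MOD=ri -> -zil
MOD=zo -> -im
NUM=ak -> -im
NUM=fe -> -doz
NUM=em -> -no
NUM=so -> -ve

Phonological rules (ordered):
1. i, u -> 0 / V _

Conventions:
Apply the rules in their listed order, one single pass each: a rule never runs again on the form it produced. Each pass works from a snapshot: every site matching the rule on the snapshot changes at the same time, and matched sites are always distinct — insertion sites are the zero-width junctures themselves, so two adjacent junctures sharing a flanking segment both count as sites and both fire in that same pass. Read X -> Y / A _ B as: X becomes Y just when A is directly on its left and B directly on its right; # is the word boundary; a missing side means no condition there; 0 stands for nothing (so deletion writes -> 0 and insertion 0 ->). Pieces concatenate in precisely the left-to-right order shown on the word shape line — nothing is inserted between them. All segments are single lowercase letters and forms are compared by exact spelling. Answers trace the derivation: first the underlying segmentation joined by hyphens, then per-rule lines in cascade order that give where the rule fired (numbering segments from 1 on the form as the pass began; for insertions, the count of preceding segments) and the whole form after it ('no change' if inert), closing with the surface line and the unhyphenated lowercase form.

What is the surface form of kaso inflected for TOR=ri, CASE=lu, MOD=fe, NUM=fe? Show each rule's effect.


underlying: kaso-a-doz-tu-u
1. i, u -> 0 / V _: fires at position(s) 11: kasoadoztu
surface: kasoadoztu


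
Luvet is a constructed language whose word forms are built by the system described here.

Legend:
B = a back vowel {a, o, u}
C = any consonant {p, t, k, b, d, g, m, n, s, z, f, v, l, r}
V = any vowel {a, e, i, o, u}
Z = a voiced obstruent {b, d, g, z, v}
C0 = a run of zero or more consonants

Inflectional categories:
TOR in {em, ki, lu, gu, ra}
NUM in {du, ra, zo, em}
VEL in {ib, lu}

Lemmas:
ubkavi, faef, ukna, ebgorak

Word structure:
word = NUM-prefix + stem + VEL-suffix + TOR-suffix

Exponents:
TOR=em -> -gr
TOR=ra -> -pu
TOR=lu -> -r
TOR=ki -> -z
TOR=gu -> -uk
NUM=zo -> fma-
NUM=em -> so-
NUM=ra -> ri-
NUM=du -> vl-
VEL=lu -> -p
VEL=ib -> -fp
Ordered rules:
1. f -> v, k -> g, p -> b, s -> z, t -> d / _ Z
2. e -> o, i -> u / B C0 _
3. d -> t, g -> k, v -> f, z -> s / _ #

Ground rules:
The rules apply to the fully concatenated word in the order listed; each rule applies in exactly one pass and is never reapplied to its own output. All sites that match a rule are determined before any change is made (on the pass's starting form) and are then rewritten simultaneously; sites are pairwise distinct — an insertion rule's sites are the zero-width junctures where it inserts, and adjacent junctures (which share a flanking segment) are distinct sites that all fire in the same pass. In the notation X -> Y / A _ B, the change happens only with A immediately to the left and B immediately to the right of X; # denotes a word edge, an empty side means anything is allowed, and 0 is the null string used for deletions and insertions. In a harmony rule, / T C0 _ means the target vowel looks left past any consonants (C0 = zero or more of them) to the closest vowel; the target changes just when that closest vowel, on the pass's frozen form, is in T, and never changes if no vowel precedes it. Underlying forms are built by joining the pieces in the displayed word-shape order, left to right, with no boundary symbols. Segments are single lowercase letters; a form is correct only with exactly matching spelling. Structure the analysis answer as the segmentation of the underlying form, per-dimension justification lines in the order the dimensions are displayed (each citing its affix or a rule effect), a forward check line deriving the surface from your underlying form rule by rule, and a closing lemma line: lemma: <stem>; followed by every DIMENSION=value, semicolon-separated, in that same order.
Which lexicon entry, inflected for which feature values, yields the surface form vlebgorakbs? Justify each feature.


underlying: vl-ebgorak-p-z
TOR=ki - signalled by the affix -z
NUM=du - signalled by the affix vl-
VEL=lu - signalled by the affix -p
check: vlebgorakpz -> vlebgorakbz -> vlebgorakbz -> vlebgorakbs
lemma: ebgorak; TOR=ki; NUM=du; VEL=lu


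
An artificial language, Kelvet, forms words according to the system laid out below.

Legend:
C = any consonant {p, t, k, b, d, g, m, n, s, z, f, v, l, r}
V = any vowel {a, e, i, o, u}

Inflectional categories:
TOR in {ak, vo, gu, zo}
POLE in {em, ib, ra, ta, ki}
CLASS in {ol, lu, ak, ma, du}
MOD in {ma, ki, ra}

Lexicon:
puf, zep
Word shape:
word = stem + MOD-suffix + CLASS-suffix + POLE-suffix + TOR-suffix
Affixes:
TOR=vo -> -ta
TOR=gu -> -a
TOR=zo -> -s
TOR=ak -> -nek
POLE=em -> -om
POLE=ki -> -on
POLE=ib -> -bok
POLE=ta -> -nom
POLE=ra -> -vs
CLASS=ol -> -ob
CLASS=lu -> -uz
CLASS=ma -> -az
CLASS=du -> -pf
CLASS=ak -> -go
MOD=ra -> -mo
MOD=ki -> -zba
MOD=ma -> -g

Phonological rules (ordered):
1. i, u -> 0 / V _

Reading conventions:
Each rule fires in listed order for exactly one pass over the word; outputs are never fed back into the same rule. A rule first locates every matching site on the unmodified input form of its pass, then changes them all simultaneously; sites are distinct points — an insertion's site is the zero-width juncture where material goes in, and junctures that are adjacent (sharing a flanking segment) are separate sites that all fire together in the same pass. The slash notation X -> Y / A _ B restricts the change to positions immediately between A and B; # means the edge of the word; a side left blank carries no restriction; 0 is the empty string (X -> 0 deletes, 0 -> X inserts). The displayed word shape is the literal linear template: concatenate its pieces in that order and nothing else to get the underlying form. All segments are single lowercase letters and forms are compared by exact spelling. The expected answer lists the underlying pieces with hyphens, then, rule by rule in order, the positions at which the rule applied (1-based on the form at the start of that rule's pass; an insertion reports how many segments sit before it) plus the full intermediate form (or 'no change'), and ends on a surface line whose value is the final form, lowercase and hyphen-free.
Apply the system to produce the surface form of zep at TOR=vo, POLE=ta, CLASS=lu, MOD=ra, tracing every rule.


underlying: zep-mo-uz-nom-ta
1. i, u -> 0 / V _: fires at position(s) 6: zepmoznomta
surface: zepmoznomta


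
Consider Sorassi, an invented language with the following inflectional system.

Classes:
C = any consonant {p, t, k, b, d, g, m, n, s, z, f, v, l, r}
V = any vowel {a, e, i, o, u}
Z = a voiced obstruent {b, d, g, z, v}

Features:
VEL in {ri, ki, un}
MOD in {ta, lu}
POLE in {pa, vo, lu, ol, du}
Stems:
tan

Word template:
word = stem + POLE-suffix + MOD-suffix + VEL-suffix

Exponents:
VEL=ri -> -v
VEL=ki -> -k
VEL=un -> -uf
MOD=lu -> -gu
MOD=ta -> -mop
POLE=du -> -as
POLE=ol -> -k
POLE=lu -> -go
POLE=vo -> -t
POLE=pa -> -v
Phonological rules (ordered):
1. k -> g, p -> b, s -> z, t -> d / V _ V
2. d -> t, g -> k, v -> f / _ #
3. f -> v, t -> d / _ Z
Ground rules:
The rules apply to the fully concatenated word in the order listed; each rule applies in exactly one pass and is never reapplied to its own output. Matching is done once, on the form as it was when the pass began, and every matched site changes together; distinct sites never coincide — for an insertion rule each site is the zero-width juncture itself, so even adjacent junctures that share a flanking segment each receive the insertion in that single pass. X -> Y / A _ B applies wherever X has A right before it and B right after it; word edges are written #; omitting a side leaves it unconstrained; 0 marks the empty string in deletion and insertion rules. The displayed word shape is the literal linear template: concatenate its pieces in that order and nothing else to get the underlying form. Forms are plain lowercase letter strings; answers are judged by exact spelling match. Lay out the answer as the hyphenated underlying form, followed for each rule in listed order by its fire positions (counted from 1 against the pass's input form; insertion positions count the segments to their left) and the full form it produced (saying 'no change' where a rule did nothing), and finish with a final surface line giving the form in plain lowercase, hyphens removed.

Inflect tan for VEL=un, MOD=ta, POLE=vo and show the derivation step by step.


underlying: tan-t-mop-uf
1. k -> g, p -> b, s -> z, t -> d / V _ V: fires at position(s) 7: tantmobuf
2. d -> t, g -> k, v -> f / _ #: no change
3. f -> v, t -> d / _ Z: no change
surface: tantmobuf


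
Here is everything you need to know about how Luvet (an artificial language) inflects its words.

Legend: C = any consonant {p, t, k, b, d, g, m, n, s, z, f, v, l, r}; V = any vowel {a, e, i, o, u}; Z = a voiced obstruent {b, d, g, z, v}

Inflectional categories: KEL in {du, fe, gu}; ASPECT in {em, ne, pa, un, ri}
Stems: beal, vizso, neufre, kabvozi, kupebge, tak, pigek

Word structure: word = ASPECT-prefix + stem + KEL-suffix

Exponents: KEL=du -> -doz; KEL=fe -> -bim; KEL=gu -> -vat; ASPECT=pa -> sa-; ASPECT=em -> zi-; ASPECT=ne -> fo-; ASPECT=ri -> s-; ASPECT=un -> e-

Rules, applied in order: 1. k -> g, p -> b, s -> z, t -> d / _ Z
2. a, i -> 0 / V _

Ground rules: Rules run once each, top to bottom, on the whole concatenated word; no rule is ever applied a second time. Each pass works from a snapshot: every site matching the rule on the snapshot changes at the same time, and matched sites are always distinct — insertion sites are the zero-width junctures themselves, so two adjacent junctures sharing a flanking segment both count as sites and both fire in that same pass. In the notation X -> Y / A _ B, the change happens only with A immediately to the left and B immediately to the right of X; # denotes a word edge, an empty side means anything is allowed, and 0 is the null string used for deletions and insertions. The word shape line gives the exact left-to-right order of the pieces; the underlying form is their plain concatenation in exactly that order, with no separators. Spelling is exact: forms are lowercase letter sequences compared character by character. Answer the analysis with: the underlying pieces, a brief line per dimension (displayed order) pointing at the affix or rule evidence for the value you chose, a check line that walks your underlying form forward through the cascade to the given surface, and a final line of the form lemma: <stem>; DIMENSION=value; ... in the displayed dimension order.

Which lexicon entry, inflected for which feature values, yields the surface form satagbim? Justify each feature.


underlying: sa-tak-bim
KEL=fe - signalled by the affix -bim
ASPECT=pa - signalled by the affix sa-
check: satakbim -> satagbim -> satagbim
lemma: tak; KEL=fe; ASPECT=pa


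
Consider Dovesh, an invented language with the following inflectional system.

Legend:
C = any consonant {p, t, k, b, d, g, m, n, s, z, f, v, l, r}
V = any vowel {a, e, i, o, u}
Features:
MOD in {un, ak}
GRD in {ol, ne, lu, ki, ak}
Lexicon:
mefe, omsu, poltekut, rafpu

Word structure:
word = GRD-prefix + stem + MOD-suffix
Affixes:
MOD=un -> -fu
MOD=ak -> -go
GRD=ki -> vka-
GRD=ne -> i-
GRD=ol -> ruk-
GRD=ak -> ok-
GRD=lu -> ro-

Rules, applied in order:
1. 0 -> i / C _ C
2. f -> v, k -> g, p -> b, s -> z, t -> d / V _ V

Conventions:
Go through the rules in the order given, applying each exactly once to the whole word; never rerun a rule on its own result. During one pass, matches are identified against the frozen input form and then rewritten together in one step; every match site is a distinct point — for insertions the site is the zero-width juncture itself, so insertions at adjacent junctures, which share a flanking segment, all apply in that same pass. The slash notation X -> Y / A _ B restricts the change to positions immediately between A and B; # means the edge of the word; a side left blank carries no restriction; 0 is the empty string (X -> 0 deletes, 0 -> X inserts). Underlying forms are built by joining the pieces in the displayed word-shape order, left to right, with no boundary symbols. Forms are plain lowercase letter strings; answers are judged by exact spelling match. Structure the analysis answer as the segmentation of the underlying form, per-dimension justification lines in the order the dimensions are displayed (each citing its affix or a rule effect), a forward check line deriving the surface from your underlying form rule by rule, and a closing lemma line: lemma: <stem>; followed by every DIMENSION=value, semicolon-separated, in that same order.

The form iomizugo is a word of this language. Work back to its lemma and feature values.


underlying: i-omsu-go
MOD=ak - signalled by the affix -go
GRD=ne - signalled by the affix i-
check: iomsugo -> iomisugo -> iomizugo
lemma: omsu; MOD=ak; GRD=ne


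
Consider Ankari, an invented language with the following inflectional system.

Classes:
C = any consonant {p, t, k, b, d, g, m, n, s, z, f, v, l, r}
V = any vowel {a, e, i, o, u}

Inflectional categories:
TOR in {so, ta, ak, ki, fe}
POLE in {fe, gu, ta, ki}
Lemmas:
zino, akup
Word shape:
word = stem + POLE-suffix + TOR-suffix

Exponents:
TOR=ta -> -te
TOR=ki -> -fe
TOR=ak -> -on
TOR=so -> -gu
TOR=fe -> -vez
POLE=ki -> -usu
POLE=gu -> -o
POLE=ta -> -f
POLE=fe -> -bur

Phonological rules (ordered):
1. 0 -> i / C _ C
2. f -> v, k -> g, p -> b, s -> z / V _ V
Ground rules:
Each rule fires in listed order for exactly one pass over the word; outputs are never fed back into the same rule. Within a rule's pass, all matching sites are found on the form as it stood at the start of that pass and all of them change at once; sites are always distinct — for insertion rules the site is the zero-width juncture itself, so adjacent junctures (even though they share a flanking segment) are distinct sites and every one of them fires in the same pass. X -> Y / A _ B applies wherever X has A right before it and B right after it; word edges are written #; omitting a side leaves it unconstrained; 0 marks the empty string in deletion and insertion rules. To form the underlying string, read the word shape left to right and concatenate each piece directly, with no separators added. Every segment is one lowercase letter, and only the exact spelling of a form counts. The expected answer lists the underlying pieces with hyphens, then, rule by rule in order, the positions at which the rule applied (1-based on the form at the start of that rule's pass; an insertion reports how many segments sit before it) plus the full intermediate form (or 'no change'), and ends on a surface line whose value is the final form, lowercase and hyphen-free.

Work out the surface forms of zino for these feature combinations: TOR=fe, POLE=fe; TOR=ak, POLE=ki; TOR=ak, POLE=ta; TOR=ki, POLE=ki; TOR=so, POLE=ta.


cell TOR=fe, POLE=fe:
underlying: zino-bur-vez
1. 0 -> i / C _ C: inserts after position(s) 7: zinoburivez
2. f -> v, k -> g, p -> b, s -> z / V _ V: no change
surface: zinoburivez

cell TOR=ak, POLE=ki:
underlying: zino-usu-on
1. 0 -> i / C _ C: no change
2. f -> v, k -> g, p -> b, s -> z / V _ V: fires at position(s) 6: zinouzuon
surface: zinouzuon

cell TOR=ak, POLE=ta:
underlying: zino-f-on
1. 0 -> i / C _ C: no change
2. f -> v, k -> g, p -> b, s -> z / V _ V: fires at position(s) 5: zinovon
surface: zinovon

cell TOR=ki, POLE=ki:
underlying: zino-usu-fe
1. 0 -> i / C _ C: no change
2. f -> v, k -> g, p -> b, s -> z / V _ V: fires at position(s) 6, 8: zinouzuve
surface: zinouzuve

cell TOR=so, POLE=ta:
underlying: zino-f-gu
1. 0 -> i / C _ C: inserts after position(s) 5: zinofigu
2. f -> v, k -> g, p -> b, s -> z / V _ V: fires at position(s) 5: zinovigu
surface: zinovigu


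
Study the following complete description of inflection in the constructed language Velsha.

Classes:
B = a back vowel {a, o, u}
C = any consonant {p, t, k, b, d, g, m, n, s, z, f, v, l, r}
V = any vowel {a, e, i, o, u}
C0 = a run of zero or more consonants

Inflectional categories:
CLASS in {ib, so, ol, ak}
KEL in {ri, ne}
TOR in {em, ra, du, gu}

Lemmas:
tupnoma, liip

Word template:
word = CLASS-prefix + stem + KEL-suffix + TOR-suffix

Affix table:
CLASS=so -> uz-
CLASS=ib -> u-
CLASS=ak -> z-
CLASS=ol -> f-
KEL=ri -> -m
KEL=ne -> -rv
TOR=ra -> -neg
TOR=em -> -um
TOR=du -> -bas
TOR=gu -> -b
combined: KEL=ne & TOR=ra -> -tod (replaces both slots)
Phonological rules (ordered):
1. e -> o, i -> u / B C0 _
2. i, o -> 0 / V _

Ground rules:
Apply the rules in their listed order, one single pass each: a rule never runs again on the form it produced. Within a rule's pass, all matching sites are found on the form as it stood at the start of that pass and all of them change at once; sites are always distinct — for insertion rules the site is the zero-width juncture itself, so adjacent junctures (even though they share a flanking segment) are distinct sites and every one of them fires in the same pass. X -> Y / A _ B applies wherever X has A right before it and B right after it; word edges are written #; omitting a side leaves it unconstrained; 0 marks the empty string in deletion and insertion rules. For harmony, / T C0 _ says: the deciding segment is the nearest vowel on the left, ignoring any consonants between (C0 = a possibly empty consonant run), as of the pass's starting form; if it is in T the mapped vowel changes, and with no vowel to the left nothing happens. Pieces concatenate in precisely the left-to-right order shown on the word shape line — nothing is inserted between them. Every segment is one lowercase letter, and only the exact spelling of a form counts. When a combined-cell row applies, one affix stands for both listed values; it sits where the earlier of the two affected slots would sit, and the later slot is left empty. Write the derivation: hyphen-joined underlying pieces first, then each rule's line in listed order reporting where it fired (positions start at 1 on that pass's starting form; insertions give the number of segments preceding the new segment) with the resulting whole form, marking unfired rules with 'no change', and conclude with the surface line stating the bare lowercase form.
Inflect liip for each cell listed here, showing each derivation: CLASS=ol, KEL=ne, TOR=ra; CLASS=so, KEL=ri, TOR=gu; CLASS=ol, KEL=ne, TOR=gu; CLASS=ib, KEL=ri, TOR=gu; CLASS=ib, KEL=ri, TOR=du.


cell CLASS=ol, KEL=ne, TOR=ra:
underlying: f-liip-tod
1. e -> o, i -> u / B C0 _: no change
2. i, o -> 0 / V _: fires at position(s) 4: fliptod
surface: fliptod

cell CLASS=so, KEL=ri, TOR=gu:
underlying: uz-liip-m-b
1. e -> o, i -> u / B C0 _: fires at position(s) 4: uzluipmb
2. i, o -> 0 / V _: fires at position(s) 5: uzlupmb
surface: uzlupmb

cell CLASS=ol, KEL=ne, TOR=gu:
underlying: f-liip-rv-b
1. e -> o, i -> u / B C0 _: no change
2. i, o -> 0 / V _: fires at position(s) 4: fliprvb
surface: fliprvb

cell CLASS=ib, KEL=ri, TOR=gu:
underlying: u-liip-m-b
1. e -> o, i -> u / B C0 _: fires at position(s) 3: uluipmb
2. i, o -> 0 / V _: fires at position(s) 4: ulupmb
surface: ulupmb

cell CLASS=ib, KEL=ri, TOR=du:
underlying: u-liip-m-bas
1. e -> o, i -> u / B C0 _: fires at position(s) 3: uluipmbas
2. i, o -> 0 / V _: fires at position(s) 4: ulupmbas
surface: ulupmbas


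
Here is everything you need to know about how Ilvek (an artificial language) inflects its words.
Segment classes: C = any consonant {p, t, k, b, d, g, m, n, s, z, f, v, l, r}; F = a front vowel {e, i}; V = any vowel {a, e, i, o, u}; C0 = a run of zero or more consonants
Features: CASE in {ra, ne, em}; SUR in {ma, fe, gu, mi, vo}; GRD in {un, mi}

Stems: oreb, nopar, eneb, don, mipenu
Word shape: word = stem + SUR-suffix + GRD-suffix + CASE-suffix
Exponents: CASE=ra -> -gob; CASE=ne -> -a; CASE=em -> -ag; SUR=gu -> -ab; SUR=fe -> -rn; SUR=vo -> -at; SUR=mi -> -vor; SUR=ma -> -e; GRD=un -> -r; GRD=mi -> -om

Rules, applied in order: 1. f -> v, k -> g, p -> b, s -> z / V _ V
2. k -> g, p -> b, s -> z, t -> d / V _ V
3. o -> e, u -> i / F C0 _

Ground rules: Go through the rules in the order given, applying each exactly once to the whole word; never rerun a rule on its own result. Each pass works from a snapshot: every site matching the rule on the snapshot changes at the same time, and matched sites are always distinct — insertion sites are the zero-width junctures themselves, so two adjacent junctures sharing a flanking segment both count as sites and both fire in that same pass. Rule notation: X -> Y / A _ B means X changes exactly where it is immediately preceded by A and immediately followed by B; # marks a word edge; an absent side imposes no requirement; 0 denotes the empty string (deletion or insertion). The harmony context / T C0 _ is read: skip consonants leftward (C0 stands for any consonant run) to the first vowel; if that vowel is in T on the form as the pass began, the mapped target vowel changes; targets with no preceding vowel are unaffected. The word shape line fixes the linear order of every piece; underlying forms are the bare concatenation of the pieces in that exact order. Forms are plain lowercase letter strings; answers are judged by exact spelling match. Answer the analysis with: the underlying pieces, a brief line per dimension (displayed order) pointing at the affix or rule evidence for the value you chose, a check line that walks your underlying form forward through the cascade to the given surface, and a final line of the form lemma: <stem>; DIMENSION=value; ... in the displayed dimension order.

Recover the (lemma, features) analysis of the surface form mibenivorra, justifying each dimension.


underlying: mipenu-vor-r-a
CASE=ne - signalled by the affix -a
SUR=mi - signalled by the affix -vor
GRD=un - signalled by the affix -r
check: mipenuvorra -> mibenuvorra -> mibenuvorra -> mibenivorra
lemma: mipenu; CASE=ne; SUR=mi; GRD=un


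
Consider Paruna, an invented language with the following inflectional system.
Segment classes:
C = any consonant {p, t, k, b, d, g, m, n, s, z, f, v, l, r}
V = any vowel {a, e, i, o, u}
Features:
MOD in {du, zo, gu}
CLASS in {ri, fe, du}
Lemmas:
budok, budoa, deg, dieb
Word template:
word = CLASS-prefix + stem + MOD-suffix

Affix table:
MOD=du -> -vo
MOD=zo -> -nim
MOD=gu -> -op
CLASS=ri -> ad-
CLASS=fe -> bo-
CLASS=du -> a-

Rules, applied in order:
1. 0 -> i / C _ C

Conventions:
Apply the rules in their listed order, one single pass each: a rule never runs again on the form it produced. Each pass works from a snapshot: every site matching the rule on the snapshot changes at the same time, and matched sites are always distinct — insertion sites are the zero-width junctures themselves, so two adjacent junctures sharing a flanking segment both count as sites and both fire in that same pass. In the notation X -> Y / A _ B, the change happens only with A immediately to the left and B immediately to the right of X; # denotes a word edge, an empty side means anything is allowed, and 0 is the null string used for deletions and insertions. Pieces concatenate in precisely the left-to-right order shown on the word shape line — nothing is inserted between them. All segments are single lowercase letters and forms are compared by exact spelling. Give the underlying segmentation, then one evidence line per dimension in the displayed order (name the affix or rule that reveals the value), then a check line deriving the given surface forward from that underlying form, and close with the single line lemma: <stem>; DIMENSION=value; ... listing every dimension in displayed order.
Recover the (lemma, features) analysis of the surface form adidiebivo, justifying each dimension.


underlying: ad-dieb-vo
MOD=du - signalled by the affix -vo
CLASS=ri - signalled by the affix ad-
check: addiebvo -> adidiebivo
lemma: dieb; MOD=du; CLASS=ri


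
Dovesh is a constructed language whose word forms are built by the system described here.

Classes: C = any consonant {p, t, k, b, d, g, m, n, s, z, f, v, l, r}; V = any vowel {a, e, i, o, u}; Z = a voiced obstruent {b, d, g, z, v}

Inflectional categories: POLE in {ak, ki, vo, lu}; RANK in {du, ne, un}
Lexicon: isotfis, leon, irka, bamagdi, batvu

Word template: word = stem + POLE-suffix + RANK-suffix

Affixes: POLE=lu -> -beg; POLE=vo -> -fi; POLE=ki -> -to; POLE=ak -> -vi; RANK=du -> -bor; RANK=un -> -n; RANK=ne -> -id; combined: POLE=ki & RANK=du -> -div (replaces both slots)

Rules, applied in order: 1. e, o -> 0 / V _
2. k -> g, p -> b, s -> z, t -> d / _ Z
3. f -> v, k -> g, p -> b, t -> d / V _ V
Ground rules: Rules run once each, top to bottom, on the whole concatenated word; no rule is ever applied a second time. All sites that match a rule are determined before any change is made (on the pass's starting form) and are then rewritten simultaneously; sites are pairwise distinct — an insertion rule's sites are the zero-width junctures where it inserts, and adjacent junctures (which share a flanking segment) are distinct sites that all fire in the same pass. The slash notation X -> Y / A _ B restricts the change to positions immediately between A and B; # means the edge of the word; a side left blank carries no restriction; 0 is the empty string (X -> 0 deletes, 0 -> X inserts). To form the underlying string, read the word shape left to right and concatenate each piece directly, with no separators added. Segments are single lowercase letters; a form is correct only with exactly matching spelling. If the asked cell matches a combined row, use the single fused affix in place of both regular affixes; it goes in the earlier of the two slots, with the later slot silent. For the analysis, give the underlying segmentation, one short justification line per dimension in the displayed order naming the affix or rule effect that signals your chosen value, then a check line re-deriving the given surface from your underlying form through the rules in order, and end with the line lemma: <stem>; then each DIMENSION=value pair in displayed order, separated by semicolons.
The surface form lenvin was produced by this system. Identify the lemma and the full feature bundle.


underlying: leon-vi-n
POLE=ak - signalled by the affix -vi
RANK=un - signalled by the affix -n
check: leonvin -> lenvin -> lenvin -> lenvin
lemma: leon; POLE=ak; RANK=un


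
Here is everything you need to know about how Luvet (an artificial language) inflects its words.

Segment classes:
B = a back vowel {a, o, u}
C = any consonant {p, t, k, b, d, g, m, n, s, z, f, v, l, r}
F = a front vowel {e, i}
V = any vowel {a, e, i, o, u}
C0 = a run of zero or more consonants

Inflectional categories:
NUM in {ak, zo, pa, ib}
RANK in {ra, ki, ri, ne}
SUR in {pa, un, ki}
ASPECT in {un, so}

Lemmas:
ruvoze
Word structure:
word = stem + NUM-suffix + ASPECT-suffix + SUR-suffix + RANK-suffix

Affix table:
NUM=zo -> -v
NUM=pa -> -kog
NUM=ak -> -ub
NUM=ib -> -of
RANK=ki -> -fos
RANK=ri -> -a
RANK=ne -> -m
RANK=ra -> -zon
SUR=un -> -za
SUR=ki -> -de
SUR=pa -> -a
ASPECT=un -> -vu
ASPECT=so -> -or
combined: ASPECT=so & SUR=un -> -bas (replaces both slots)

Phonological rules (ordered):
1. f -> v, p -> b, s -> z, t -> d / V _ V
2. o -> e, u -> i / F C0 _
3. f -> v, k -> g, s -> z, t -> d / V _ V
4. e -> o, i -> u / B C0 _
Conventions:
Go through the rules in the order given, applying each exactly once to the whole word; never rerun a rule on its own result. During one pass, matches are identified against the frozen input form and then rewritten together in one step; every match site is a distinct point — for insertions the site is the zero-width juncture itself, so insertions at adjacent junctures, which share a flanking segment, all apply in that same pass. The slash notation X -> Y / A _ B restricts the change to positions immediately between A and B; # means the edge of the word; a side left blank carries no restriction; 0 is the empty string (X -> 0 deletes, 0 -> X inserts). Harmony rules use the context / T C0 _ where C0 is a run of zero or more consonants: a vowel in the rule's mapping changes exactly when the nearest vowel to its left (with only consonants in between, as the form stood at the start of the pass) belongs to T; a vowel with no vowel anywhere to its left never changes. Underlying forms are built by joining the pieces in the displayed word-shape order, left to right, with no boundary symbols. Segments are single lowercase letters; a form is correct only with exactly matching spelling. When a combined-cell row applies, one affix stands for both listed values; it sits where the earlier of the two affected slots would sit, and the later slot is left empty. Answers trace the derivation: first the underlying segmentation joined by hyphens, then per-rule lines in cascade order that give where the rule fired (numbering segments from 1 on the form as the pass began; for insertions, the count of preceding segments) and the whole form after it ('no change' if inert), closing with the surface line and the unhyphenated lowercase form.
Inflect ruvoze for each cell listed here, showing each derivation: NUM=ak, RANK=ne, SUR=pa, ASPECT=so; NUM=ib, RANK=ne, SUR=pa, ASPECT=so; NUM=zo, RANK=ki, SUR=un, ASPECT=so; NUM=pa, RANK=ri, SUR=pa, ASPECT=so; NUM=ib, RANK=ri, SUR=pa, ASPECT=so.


cell NUM=ak, RANK=ne, SUR=pa, ASPECT=so:
underlying: ruvoze-ub-or-a-m
1. f -> v, p -> b, s -> z, t -> d / V _ V: no change
2. o -> e, u -> i / F C0 _: fires at position(s) 7: ruvozeiboram
3. f -> v, k -> g, s -> z, t -> d / V _ V: no change
4. e -> o, i -> u / B C0 _: fires at position(s) 6: ruvozoiboram
surface: ruvozoiboram

cell NUM=ib, RANK=ne, SUR=pa, ASPECT=so:
underlying: ruvoze-of-or-a-m
1. f -> v, p -> b, s -> z, t -> d / V _ V: fires at position(s) 8: ruvozeovoram
2. o -> e, u -> i / F C0 _: fires at position(s) 7: ruvozeevoram
3. f -> v, k -> g, s -> z, t -> d / V _ V: no change
4. e -> o, i -> u / B C0 _: fires at position(s) 6: ruvozoevoram
surface: ruvozoevoram

cell NUM=zo, RANK=ki, SUR=un, ASPECT=so:
underlying: ruvoze-v-bas-fos
1. f -> v, p -> b, s -> z, t -> d / V _ V: no change
2. o -> e, u -> i / F C0 _: no change
3. f -> v, k -> g, s -> z, t -> d / V _ V: no change
4. e -> o, i -> u / B C0 _: fires at position(s) 6: ruvozovbasfos
surface: ruvozovbasfos

cell NUM=pa, RANK=ri, SUR=pa, ASPECT=so:
underlying: ruvoze-kog-or-a-a
1. f -> v, p -> b, s -> z, t -> d / V _ V: no change
2. o -> e, u -> i / F C0 _: fires at position(s) 8: ruvozekegoraa
3. f -> v, k -> g, s -> z, t -> d / V _ V: fires at position(s) 7: ruvozegegoraa
4. e -> o, i -> u / B C0 _: fires at position(s) 6: ruvozogegoraa
surface: ruvozogegoraa

cell NUM=ib, RANK=ri, SUR=pa, ASPECT=so:
underlying: ruvoze-of-or-a-a
1. f -> v, p -> b, s -> z, t -> d / V _ V: fires at position(s) 8: ruvozeovoraa
2. o -> e, u -> i / F C0 _: fires at position(s) 7: ruvozeevoraa
3. f -> v, k -> g, s -> z, t -> d / V _ V: no change
4. e -> o, i -> u / B C0 _: fires at position(s) 6: ruvozoevoraa
surface: ruvozoevoraa


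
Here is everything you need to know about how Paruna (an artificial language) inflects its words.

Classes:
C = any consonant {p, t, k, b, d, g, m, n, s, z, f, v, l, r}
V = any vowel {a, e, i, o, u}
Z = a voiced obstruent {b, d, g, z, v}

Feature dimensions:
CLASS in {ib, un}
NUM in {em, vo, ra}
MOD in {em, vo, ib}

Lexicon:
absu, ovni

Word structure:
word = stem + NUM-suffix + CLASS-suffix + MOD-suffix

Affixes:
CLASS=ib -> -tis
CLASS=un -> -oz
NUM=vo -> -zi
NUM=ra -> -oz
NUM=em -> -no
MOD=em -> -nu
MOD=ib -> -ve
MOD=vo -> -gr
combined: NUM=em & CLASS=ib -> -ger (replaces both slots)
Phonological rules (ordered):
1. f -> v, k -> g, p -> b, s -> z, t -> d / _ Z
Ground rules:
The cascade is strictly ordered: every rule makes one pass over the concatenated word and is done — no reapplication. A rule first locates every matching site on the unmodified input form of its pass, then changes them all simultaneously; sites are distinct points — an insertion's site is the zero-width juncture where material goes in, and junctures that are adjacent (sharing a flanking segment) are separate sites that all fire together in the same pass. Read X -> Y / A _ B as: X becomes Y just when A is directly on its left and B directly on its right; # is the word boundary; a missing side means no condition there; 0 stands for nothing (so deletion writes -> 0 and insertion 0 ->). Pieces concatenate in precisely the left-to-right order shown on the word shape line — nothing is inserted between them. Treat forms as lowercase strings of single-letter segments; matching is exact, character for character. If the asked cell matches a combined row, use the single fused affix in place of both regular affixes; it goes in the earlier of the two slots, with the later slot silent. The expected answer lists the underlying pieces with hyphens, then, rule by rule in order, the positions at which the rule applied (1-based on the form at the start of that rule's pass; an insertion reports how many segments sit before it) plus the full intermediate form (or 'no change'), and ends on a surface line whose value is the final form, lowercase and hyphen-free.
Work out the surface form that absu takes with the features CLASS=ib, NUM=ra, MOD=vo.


underlying: absu-oz-tis-gr
1. f -> v, k -> g, p -> b, s -> z, t -> d / _ Z: fires at position(s) 9: absuoztizgr
surface: absuoztizgr


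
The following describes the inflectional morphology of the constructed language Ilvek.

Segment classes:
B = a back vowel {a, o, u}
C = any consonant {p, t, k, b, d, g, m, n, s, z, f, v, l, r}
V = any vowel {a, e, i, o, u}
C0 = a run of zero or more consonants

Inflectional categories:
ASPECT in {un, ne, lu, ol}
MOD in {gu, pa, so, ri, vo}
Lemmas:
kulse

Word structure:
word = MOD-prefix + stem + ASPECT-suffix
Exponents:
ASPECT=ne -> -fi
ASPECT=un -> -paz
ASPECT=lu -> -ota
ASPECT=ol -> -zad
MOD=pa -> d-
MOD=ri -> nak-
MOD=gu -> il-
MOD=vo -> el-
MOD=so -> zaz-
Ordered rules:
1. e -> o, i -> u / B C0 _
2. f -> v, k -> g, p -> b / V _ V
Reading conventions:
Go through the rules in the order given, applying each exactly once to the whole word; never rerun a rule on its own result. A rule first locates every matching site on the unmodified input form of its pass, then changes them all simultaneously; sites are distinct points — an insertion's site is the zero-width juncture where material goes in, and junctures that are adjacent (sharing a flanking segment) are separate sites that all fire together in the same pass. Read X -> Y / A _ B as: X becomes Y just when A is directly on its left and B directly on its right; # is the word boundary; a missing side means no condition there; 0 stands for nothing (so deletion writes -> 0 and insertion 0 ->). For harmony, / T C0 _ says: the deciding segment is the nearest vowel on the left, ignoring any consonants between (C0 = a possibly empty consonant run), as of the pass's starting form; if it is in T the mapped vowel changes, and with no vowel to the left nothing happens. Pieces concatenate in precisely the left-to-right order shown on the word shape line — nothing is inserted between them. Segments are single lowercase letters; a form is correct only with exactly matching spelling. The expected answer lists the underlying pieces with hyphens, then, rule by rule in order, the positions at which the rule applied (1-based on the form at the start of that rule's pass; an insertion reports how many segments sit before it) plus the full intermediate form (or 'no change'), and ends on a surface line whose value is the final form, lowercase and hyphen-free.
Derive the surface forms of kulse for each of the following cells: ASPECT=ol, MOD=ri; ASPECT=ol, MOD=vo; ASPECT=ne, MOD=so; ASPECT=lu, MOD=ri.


cell ASPECT=ol, MOD=ri:
underlying: nak-kulse-zad
1. e -> o, i -> u / B C0 _: fires at position(s) 8: nakkulsozad
2. f -> v, k -> g, p -> b / V _ V: no change
surface: nakkulsozad

cell ASPECT=ol, MOD=vo:
underlying: el-kulse-zad
1. e -> o, i -> u / B C0 _: fires at position(s) 7: elkulsozad
2. f -> v, k -> g, p -> b / V _ V: no change
surface: elkulsozad

cell ASPECT=ne, MOD=so:
underlying: zaz-kulse-fi
1. e -> o, i -> u / B C0 _: fires at position(s) 8: zazkulsofi
2. f -> v, k -> g, p -> b / V _ V: fires at position(s) 9: zazkulsovi
surface: zazkulsovi

cell ASPECT=lu, MOD=ri:
underlying: nak-kulse-ota
1. e -> o, i -> u / B C0 _: fires at position(s) 8: nakkulsoota
2. f -> v, k -> g, p -> b / V _ V: no change
surface: nakkulsoota


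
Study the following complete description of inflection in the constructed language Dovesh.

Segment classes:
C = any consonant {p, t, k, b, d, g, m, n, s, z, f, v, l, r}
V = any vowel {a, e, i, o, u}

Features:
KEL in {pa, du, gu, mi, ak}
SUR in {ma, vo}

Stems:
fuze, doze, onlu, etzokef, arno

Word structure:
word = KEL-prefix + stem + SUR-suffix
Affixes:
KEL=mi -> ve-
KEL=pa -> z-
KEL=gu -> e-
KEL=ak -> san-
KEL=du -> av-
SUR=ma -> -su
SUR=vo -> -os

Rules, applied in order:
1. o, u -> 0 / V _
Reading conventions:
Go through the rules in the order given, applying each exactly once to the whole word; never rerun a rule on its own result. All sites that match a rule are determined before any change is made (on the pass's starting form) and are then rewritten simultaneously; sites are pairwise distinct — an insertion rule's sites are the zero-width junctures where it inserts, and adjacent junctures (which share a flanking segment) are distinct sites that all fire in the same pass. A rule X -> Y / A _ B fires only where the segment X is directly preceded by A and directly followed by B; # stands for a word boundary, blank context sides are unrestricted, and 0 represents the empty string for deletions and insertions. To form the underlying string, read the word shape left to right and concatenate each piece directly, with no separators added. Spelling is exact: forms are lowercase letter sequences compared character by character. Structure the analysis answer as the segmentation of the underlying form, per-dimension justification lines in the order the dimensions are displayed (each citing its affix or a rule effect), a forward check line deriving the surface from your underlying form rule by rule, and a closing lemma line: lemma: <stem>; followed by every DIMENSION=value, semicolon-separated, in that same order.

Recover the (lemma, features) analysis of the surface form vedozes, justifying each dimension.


underlying: ve-doze-os
KEL=mi - signalled by the affix ve-
SUR=vo - signalled by the affix -os
check: vedozeos -> vedozes
lemma: doze; KEL=mi; SUR=vo
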